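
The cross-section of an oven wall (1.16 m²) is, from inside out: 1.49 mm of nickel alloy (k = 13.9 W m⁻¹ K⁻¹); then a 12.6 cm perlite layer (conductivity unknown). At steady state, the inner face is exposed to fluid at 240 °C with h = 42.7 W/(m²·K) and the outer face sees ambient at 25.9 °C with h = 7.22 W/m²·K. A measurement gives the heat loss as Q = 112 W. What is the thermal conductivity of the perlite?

k = 0.0613 W/m·K

ΣR = ΔT/Q = |240 − 25.9|/112 = 1.912 K/W
Known resistances:
  R_conv,in = 1/(hA) = 1/(42.7·1.16) = 0.02019 K/W
  R_nickel alloy = L/(kA) = 0.00149/(13.9·1.16) = 9.241×10^-5 K/W
  R_conv,out = 1/(hA) = 1/(7.22·1.16) = 0.1194 K/W
R_perlite = ΣR − ΣR_known = 1.912 − 0.1397 = 1.772 K/W
L/(kA) = 1.772 ⇒ k = 0.126/(1.772·1.16) = 0.0613 W/m·K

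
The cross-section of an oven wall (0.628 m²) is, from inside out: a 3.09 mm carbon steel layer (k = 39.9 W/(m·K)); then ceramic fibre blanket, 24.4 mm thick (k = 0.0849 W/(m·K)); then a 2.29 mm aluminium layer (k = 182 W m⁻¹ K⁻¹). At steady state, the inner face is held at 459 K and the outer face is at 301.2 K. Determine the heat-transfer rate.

Treat each layer as a resistance in series:
  R_carbon steel = L/(kA) = 0.00309/(39.9·0.628) = 1.233×10^-4 K/W
  R_ceramic fibre blanket = L/(kA) = 0.0244/(0.0849·0.628) = 0.4576 K/W
  R_aluminium = L/(kA) = 0.00229/(182·0.628) = 2.004×10^-5 K/W
ΣR = 1.233×10^-4 + 0.4576 + 2.004×10^-5 = 0.4577 K/W
Q = ΔT/ΣR = (459 K − 301.2 K)/0.4577 = 345 W

Q = 345 W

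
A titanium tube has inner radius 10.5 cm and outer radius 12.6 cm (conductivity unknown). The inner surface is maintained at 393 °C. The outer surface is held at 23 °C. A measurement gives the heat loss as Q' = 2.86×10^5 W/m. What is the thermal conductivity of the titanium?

k = 22.4 W/m·K

ΣR = ΔT/Q' = |393 − 23|/2.86×10^5 = 0.001294 m·K/W
ln(r₂/r₁)/(2πk) = 0.001294 ⇒ k = 0.1823/(2π·0.001294) = 22.4 W/m·K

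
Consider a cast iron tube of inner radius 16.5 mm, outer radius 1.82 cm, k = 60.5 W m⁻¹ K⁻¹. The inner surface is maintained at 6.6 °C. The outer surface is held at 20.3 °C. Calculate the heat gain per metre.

Q' = 2πk·ΔT/ln(r₂/r₁) = 2π × 60.5 × 13.7 / ln(0.0182/0.0165) = 53100 W/m

Q' = 53100 W/m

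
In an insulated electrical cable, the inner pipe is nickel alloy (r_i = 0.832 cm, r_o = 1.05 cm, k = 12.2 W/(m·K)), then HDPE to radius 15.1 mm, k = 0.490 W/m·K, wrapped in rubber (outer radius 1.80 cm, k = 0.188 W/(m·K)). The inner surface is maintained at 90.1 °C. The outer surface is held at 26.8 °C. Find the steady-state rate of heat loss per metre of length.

Q' = 235 W/m

Treat each layer as a resistance in series:
  R'_nickel alloy = ln(0.0105/0.00832)/(2πk) = 0.2327/(2π·12.2) = 0.003036 m·K/W
  R'_HDPE = ln(0.0151/0.0105)/(2πk) = 0.3633/(2π·0.490) = 0.1180 m·K/W
  R'_rubber = ln(0.0180/0.0151)/(2πk) = 0.1757/(2π·0.188) = 0.1487 m·K/W
ΣR = 0.003036 + 0.1180 + 0.1487 = 0.2697 m·K/W
Q' = ΔT/ΣR = (90.1 °C − 26.8 °C)/0.2697 = 235 W/m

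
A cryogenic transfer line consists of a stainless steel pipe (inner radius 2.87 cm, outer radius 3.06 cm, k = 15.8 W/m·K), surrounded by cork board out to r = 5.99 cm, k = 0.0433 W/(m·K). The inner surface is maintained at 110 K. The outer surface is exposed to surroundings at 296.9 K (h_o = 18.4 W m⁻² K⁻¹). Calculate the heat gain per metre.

Series thermal resistances, inner to outer:
  R'_stainless steel = ln(0.0306/0.0287)/(2πk) = 0.06410/(2π·15.8) = 6.457×10^-4 m·K/W
  R'_cork board = ln(0.0599/0.0306)/(2πk) = 0.6717/(2π·0.0433) = 2.469 m·K/W
  R'_conv,out = 1/(2πr h) = 1/(2π·0.0599·18.4) = 0.1444 m·K/W
ΣR = 6.457×10^-4 + 2.469 + 0.1444 = 2.614 m·K/W
Q' = ΔT/ΣR = (110 K − 296.9 K)/2.614 = -71.5 W/m
(Negative Q' ⇒ heat flows inward; heat gain = 71.5 W/m.)

Q' = 71.5 W/m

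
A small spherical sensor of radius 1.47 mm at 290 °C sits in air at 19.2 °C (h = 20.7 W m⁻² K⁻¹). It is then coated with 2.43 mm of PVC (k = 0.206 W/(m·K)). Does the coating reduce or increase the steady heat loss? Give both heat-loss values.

increases: 0.152 → 0.650 W

Critical radius for a sphere: r_cr = 2k/h = 0.0199 m = 1.99 cm.
Outer radius after coating: r₂ = 0.00147 + 0.00243 = 0.00390 m.
Since r₁ < r_cr and r₂ ≤ r_cr, the coating moves toward the maximum at r_cr — heat loss rises.
Bare: R = 1/(4πr₁²h) = 1779 K/W; Q = 270.8/1779 = 0.152 W.
Coated: R = R_cond + R_conv = 416.5 K/W; Q = 270.8/416.5 = 0.650 W.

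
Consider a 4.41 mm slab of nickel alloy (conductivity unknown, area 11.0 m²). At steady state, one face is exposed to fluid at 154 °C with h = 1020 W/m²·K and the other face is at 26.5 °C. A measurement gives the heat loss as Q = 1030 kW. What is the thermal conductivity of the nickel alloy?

k = 11.6 W/m·K

ΣR = ΔT/Q = |154 − 26.5|/1.03×10^6 = 1.238×10^-4 K/W
Known resistances:
  R_conv,in = 1/(hA) = 1/(1020·11.0) = 8.913×10^-5 K/W
R_nickel alloy = ΣR − ΣR_known = 1.238×10^-4 − 8.913×10^-5 = 3.467×10^-5 K/W
L/(kA) = 3.467×10^-5 ⇒ k = 0.00441/(3.467×10^-5·11.0) = 11.6 W/m·K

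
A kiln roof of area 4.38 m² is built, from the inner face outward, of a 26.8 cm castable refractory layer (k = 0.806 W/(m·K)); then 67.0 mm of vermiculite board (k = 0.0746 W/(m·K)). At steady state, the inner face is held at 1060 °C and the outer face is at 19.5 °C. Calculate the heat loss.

Q = 3.70 kW

Resistance network (inner→outer):
  R_castable refractory = L/(kA) = 0.268/(0.806·4.38) = 0.07591 K/W
  R_vermiculite board = L/(kA) = 0.0670/(0.0746·4.38) = 0.2051 K/W
ΣR = 0.07591 + 0.2051 = 0.2810 K/W
Q = ΔT/ΣR = (1060 °C − 19.5 °C)/0.2810 = 3700 W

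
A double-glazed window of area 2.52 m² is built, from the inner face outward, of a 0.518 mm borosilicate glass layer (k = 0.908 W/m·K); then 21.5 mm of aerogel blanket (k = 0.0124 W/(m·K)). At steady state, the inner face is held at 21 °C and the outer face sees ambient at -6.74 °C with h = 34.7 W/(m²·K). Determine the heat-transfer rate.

Q = 39.6 W

Treat each layer as a resistance in series:
  R_borosilicate glass = L/(kA) = 5.18×10^-4/(0.908·2.52) = 2.264×10^-4 K/W
  R_aerogel blanket = L/(kA) = 0.0215/(0.0124·2.52) = 0.6880 K/W
  R_conv,out = 1/(hA) = 1/(34.7·2.52) = 0.01144 K/W
ΣR = 2.264×10^-4 + 0.6880 + 0.01144 = 0.6997 K/W
Q = ΔT/ΣR = (21 °C − -6.74 °C)/0.6997 = 39.6 W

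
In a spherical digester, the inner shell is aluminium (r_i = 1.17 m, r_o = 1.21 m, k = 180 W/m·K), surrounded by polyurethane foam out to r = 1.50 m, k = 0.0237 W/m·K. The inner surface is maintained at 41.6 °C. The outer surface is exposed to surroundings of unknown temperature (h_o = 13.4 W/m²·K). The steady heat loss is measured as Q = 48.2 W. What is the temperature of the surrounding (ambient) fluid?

Sum the resistances:
  R_aluminium = (1/1.17 − 1/1.21)/(4πk) = 0.02825/(4π·180) = 1.249×10^-5 K/W
  R_polyurethane foam = (1/1.21 − 1/1.50)/(4πk) = 0.1598/(4π·0.0237) = 0.5365 K/W
  R_conv,out = 1/(4πr²h) = 1/(4π·1.50²·13.4) = 0.002639 K/W
ΣR = 0.5391 K/W
ΔT = Q·ΣR = 48.2 × 0.5391 = 25.98 K
Heat flows outward, so T_out = T_in − ΔT = 41.6 − 25.98 = 15.6 °C

T_out = 15.6 °C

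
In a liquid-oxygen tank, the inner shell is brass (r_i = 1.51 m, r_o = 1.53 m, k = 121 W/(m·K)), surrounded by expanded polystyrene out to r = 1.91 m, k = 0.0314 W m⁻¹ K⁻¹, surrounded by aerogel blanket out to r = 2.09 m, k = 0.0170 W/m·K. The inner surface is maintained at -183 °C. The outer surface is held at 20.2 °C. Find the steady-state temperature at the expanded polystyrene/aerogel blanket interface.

Series thermal resistances, inner to outer:
  R_brass = (1/1.51 − 1/1.53)/(4πk) = 0.008657/(4π·121) = 5.693×10^-6 K/W
  R_expanded polystyrene = (1/1.53 − 1/1.91)/(4πk) = 0.1300/(4π·0.0314) = 0.3295 K/W
  R_aerogel blanket = (1/1.91 − 1/2.09)/(4πk) = 0.04509/(4π·0.0170) = 0.2111 K/W
ΣR = 5.693×10^-6 + 0.3295 + 0.2111 = 0.5406 K/W
Q = ΔT/ΣR = (-183 °C − 20.2 °C)/0.5406 = -375.9 W
From the inner boundary to the expanded polystyrene/aerogel blanket interface, ΣR_partial = 0.3295 K/W.
T_interface = T_in − Q·ΣR_partial = -183 °C − (-375.9)(0.3295) = -59.1 °C

T = -59.1 °C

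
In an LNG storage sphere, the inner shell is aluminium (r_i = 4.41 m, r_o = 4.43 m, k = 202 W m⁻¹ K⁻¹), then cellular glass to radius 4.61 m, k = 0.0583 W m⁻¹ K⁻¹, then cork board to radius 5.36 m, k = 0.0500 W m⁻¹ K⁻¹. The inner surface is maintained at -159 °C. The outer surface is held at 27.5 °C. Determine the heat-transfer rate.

Q = 3090 W

Series thermal resistances, inner to outer:
  R_aluminium = (1/4.41 − 1/4.43)/(4πk) = 0.001024/(4π·202) = 4.033×10^-7 K/W
  R_cellular glass = (1/4.43 − 1/4.61)/(4πk) = 0.008814/(4π·0.0583) = 0.01203 K/W
  R_cork board = (1/4.61 − 1/5.36)/(4πk) = 0.03035/(4π·0.0500) = 0.04831 K/W
ΣR = 4.033×10^-7 + 0.01203 + 0.04831 = 0.06034 K/W
Q = ΔT/ΣR = (-159 °C − 27.5 °C)/0.06034 = -3090 W
(Negative Q ⇒ heat flows inward; heat gain = 3090 W.)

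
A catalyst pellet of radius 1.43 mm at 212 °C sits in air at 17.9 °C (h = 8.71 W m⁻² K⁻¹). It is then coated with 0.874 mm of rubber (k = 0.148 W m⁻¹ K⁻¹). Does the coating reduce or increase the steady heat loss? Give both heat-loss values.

Critical radius for a sphere: r_cr = 2k/h = 0.0340 m = 3.40 cm.
Outer radius after coating: r₂ = 0.00143 + 8.74×10^-4 = 0.002304 m.
Since r₁ < r_cr and r₂ ≤ r_cr, the coating moves toward the maximum at r_cr — heat loss rises.
Bare: R = 1/(4πr₁²h) = 4468 K/W; Q = 194.1/4468 = 0.0434 W.
Coated: R = R_cond + R_conv = 1864 K/W; Q = 194.1/1864 = 0.104 W.

increases: 0.0434 → 0.104 W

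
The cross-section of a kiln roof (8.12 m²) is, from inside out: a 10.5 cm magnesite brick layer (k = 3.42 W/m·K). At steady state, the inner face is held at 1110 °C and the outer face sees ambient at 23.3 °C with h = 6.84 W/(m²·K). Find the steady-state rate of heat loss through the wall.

Q = 49.9 kW

Series thermal resistances, inner to outer:
  R_magnesite brick = L/(kA) = 0.105/(3.42·8.12) = 0.003781 K/W
  R_conv,out = 1/(hA) = 1/(6.84·8.12) = 0.01800 K/W
ΣR = 0.003781 + 0.01800 = 0.02178 K/W
Q = ΔT/ΣR = (1110 °C − 23.3 °C)/0.02178 = 49900 W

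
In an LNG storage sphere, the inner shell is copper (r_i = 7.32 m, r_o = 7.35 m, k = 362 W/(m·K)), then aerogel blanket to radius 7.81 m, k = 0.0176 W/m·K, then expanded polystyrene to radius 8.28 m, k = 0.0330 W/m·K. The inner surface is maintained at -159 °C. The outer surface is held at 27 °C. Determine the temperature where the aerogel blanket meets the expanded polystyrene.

T = -33.6 °C

Series thermal resistances, inner to outer:
  R_copper = (1/7.32 − 1/7.35)/(4πk) = 5.576×10^-4/(4π·362) = 1.226×10^-7 K/W
  R_aerogel blanket = (1/7.35 − 1/7.81)/(4πk) = 0.008013/(4π·0.0176) = 0.03623 K/W
  R_expanded polystyrene = (1/7.81 − 1/8.28)/(4πk) = 0.007268/(4π·0.0330) = 0.01753 K/W
ΣR = 1.226×10^-7 + 0.03623 + 0.01753 = 0.05376 K/W
Q = ΔT/ΣR = (-159 °C − 27 °C)/0.05376 = -3460 W
From the inner boundary to the aerogel blanket/expanded polystyrene interface, ΣR_partial = 0.03623 K/W.
T_interface = T_in − Q·ΣR_partial = -159 °C − (-3460)(0.03623) = -33.6 °C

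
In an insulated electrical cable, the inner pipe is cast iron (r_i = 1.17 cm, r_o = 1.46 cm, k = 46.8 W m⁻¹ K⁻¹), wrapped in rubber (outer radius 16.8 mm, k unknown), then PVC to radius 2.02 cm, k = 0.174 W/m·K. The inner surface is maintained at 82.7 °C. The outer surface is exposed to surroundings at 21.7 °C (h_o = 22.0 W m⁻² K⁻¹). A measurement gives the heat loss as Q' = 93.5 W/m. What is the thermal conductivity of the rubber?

k = 0.179 W/m·K

ΣR = ΔT/Q' = |82.7 − 21.7|/93.5 = 0.6524 m·K/W
Known resistances:
  R'_cast iron = ln(0.0146/0.0117)/(2πk) = 0.2214/(2π·46.8) = 7.530×10^-4 m·K/W
  R'_PVC = ln(0.0202/0.0168)/(2πk) = 0.1843/(2π·0.174) = 0.1686 m·K/W
  R'_conv,out = 1/(2πr h) = 1/(2π·0.0202·22.0) = 0.3581 m·K/W
R_rubber = ΣR − ΣR_known = 0.6524 − 0.5275 = 0.1249 m·K/W
ln(r₂/r₁)/(2πk) = 0.1249 ⇒ k = 0.1404/(2π·0.1249) = 0.179 W/m·K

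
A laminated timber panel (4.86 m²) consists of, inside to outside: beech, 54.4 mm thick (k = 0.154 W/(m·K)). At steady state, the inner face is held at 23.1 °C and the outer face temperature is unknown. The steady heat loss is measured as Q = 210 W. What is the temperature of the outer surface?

Sum the resistances:
  R_beech = L/(kA) = 0.0544/(0.154·4.86) = 0.07268 K/W
ΣR = 0.07268 K/W
ΔT = Q·ΣR = 210 × 0.07268 = 15.26 K
Heat flows outward, so T_out = T_in − ΔT = 23.1 − 15.26 = 7.84 °C

T_out = 7.84 °C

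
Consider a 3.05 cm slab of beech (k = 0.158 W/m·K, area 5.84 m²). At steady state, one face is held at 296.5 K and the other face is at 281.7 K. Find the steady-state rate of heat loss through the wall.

Q = kA·ΔT/L = 0.158 × 5.84 × |296.5 K − 281.7 K| / 0.0305 = 448 W

Q = 448 W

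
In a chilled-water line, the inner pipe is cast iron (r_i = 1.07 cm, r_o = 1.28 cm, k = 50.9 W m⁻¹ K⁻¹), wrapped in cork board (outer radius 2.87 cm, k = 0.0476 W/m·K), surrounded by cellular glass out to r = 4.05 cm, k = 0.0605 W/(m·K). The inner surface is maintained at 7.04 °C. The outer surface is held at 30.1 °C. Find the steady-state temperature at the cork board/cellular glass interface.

T = 24.3 °C

Series thermal resistances, inner to outer:
  R'_cast iron = ln(0.0128/0.0107)/(2πk) = 0.1792/(2π·50.9) = 5.603×10^-4 m·K/W
  R'_cork board = ln(0.0287/0.0128)/(2πk) = 0.8075/(2π·0.0476) = 2.700 m·K/W
  R'_cellular glass = ln(0.0405/0.0287)/(2πk) = 0.3444/(2π·0.0605) = 0.9060 m·K/W
ΣR = 5.603×10^-4 + 2.700 + 0.9060 = 3.607 m·K/W
Q' = ΔT/ΣR = (7.04 °C − 30.1 °C)/3.607 = -6.393 W/m
From the inner boundary to the cork board/cellular glass interface, ΣR_partial = 2.701 m·K/W.
T_interface = T_in − Q'·ΣR_partial = 7.04 °C − (-6.393)(2.701) = 24.3 °C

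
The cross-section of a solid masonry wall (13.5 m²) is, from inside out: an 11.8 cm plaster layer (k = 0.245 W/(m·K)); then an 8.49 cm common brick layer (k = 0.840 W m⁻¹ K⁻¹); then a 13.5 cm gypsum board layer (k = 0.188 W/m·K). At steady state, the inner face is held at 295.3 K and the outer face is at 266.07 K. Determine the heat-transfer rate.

Resistance network (inner→outer):
  R_plaster = L/(kA) = 0.118/(0.245·13.5) = 0.03568 K/W
  R_common brick = L/(kA) = 0.0849/(0.840·13.5) = 0.007487 K/W
  R_gypsum board = L/(kA) = 0.135/(0.188·13.5) = 0.05319 K/W
ΣR = 0.03568 + 0.007487 + 0.05319 = 0.09636 K/W
Q = ΔT/ΣR = (295.3 K − 266.07 K)/0.09636 = 303 W

Q = 303 W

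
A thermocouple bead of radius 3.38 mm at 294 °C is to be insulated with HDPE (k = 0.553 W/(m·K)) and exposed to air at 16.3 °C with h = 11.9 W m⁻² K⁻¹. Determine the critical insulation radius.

r_cr = 9.29 cm

For a sphere, r_cr = 2k_ins/h = 2·0.553/11.9 = 0.0929 m = 9.29 cm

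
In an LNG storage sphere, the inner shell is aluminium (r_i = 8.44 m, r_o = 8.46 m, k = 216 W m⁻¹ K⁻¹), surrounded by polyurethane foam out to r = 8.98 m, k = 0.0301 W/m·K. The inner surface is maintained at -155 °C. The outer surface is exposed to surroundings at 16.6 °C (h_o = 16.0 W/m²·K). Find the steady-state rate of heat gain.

Series thermal resistances, inner to outer:
  R_aluminium = (1/8.44 − 1/8.46)/(4πk) = 2.801×10^-4/(4π·216) = 1.032×10^-7 K/W
  R_polyurethane foam = (1/8.46 − 1/8.98)/(4πk) = 0.006845/(4π·0.0301) = 0.01810 K/W
  R_conv,out = 1/(4πr²h) = 1/(4π·8.98²·16.0) = 6.168×10^-5 K/W
ΣR = 1.032×10^-7 + 0.01810 + 6.168×10^-5 = 0.01816 K/W
Q = ΔT/ΣR = (-155 °C − 16.6 °C)/0.01816 = -9450 W
(Negative Q ⇒ heat flows inward; heat gain = 9450 W.)

Q = 9450 W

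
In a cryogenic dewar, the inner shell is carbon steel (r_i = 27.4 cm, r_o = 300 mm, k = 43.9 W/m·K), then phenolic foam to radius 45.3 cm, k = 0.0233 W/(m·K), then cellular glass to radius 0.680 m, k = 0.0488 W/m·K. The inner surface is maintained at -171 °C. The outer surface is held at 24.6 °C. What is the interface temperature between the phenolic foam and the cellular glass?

Resistance network (inner→outer):
  R_carbon steel = (1/0.274 − 1/0.300)/(4πk) = 0.3163/(4π·43.9) = 5.734×10^-4 K/W
  R_phenolic foam = (1/0.300 − 1/0.453)/(4πk) = 1.126/(4π·0.0233) = 3.845 K/W
  R_cellular glass = (1/0.453 − 1/0.680)/(4πk) = 0.7369/(4π·0.0488) = 1.202 K/W
ΣR = 5.734×10^-4 + 3.845 + 1.202 = 5.048 K/W
Q = ΔT/ΣR = (-171 °C − 24.6 °C)/5.048 = -38.75 W
From the inner boundary to the phenolic foam/cellular glass interface, ΣR_partial = 3.846 K/W.
T_interface = T_in − Q·ΣR_partial = -171 °C − (-38.75)(3.846) = -22.0 °C

T = -22.0 °C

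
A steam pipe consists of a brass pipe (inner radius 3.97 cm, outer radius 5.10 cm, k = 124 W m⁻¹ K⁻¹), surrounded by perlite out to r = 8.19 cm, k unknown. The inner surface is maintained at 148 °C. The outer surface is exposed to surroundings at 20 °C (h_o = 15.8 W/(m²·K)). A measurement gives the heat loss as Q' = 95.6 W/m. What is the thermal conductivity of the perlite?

k = 0.0620 W/m·K

ΣR = ΔT/Q' = |148 − 20|/95.6 = 1.339 m·K/W
Known resistances:
  R'_brass = ln(0.0510/0.0397)/(2πk) = 0.2505/(2π·124) = 3.215×10^-4 m·K/W
  R'_conv,out = 1/(2πr h) = 1/(2π·0.0819·15.8) = 0.1230 m·K/W
R_perlite = ΣR − ΣR_known = 1.339 − 0.1233 = 1.216 m·K/W
ln(r₂/r₁)/(2πk) = 1.216 ⇒ k = 0.4737/(2π·1.216) = 0.0620 W/m·K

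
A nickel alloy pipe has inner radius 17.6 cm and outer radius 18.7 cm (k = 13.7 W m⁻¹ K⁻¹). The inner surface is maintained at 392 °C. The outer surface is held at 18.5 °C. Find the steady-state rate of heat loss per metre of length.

Q' = 530 kW/m

Q' = 2πk·ΔT/ln(r₂/r₁) = 2π × 13.7 × 373.5 / ln(0.187/0.176) = 5.30×10^5 W/m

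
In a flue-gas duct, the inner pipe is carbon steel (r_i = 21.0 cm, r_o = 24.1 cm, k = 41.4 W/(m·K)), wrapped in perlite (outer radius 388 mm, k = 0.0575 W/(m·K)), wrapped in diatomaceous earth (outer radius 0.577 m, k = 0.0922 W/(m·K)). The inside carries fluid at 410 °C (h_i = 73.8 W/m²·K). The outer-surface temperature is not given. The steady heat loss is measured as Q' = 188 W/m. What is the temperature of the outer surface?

Sum the resistances:
  R'_conv,in = 1/(2πr h) = 1/(2π·0.210·73.8) = 0.01027 m·K/W
  R'_carbon steel = ln(0.241/0.210)/(2πk) = 0.1377/(2π·41.4) = 5.293×10^-4 m·K/W
  R'_perlite = ln(0.388/0.241)/(2πk) = 0.4762/(2π·0.0575) = 1.318 m·K/W
  R'_diatomaceous earth = ln(0.577/0.388)/(2πk) = 0.3968/(2π·0.0922) = 0.6850 m·K/W
ΣR = 2.014 m·K/W
ΔT = Q'·ΣR = 188 × 2.014 = 378.6 K
Heat flows outward, so T_out = T_in − ΔT = 410 − 378.6 = 31.4 °C

T_out = 31.4 °C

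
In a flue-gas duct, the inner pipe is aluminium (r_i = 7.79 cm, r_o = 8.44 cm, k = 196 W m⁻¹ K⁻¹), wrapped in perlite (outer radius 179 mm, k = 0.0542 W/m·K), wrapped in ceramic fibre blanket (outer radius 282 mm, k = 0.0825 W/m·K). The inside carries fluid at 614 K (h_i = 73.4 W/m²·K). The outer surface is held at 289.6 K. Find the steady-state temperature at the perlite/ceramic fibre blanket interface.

Resistance network (inner→outer):
  R'_conv,in = 1/(2πr h) = 1/(2π·0.0779·73.4) = 0.02783 m·K/W
  R'_aluminium = ln(0.0844/0.0779)/(2πk) = 0.08014/(2π·196) = 6.508×10^-5 m·K/W
  R'_perlite = ln(0.179/0.0844)/(2πk) = 0.7518/(2π·0.0542) = 2.208 m·K/W
  R'_ceramic fibre blanket = ln(0.282/0.179)/(2πk) = 0.4545/(2π·0.0825) = 0.8768 m·K/W
ΣR = 0.02783 + 6.508×10^-5 + 2.208 + 0.8768 = 3.113 m·K/W
Q' = ΔT/ΣR = (614 K − 289.6 K)/3.113 = 104.2 W/m
From the inner boundary to the perlite/ceramic fibre blanket interface, ΣR_partial = 2.236 m·K/W.
T_interface = T_in − Q'·ΣR_partial = 614 K − (104.2)(2.236) = 381 K

T = 381 K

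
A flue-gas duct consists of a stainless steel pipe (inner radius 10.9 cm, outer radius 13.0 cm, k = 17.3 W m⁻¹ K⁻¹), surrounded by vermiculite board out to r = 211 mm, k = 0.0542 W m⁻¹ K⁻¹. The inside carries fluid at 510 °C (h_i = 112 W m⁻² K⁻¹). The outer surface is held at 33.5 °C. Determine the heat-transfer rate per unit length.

Series thermal resistances, inner to outer:
  R'_conv,in = 1/(2πr h) = 1/(2π·0.109·112) = 0.01304 m·K/W
  R'_stainless steel = ln(0.130/0.109)/(2πk) = 0.1762/(2π·17.3) = 0.001621 m·K/W
  R'_vermiculite board = ln(0.211/0.130)/(2πk) = 0.4843/(2π·0.0542) = 1.422 m·K/W
ΣR = 0.01304 + 0.001621 + 1.422 = 1.437 m·K/W
Q' = ΔT/ΣR = (510 °C − 33.5 °C)/1.437 = 332 W/m

Q' = 332 W/m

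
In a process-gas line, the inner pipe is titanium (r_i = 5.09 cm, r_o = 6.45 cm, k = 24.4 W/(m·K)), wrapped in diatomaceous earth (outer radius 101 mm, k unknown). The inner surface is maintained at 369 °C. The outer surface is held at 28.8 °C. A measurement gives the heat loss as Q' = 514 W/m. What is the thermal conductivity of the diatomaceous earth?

ΣR = ΔT/Q' = |369 − 28.8|/514 = 0.6619 m·K/W
Known resistances:
  R'_titanium = ln(0.0645/0.0509)/(2πk) = 0.2368/(2π·24.4) = 0.001545 m·K/W
R_diatomaceous earth = ΣR − ΣR_known = 0.6619 − 0.001545 = 0.6604 m·K/W
ln(r₂/r₁)/(2πk) = 0.6604 ⇒ k = 0.4485/(2π·0.6604) = 0.108 W/m·K

k = 0.108 W/m·K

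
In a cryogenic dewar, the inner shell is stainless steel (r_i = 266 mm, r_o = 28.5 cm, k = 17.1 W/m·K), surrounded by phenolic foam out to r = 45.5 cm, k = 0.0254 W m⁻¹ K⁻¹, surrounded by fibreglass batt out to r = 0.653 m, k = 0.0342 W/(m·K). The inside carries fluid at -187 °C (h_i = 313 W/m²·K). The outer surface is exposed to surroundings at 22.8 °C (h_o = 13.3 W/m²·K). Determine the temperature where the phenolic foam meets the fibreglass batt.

Treat each layer as a resistance in series:
  R_conv,in = 1/(4πr²h) = 1/(4π·0.266²·313) = 0.003593 K/W
  R_stainless steel = (1/0.266 − 1/0.285)/(4πk) = 0.2506/(4π·17.1) = 0.001166 K/W
  R_phenolic foam = (1/0.285 − 1/0.455)/(4πk) = 1.311/(4π·0.0254) = 4.107 K/W
  R_fibreglass batt = (1/0.455 − 1/0.653)/(4πk) = 0.6664/(4π·0.0342) = 1.551 K/W
  R_conv,out = 1/(4πr²h) = 1/(4π·0.653²·13.3) = 0.01403 K/W
ΣR = 0.003593 + 0.001166 + 4.107 + 1.551 + 0.01403 = 5.677 K/W
Q = ΔT/ΣR = (-187 °C − 22.8 °C)/5.677 = -36.96 W
From the inner boundary to the phenolic foam/fibreglass batt interface, ΣR_partial = 4.112 K/W.
T_interface = T_in − Q·ΣR_partial = -187 °C − (-36.96)(4.112) = -35.0 °C

T = -35.0 °C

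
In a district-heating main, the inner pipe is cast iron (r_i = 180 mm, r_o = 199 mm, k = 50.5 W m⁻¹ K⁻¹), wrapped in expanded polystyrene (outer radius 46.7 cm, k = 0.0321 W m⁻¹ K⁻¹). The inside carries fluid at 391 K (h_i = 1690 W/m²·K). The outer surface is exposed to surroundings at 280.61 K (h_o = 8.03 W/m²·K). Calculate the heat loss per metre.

Q' = 25.8 W/m

Resistance network (inner→outer):
  R'_conv,in = 1/(2πr h) = 1/(2π·0.180·1690) = 5.232×10^-4 m·K/W
  R'_cast iron = ln(0.199/0.180)/(2πk) = 0.1003/(2π·50.5) = 3.163×10^-4 m·K/W
  R'_expanded polystyrene = ln(0.467/0.199)/(2πk) = 0.8530/(2π·0.0321) = 4.229 m·K/W
  R'_conv,out = 1/(2πr h) = 1/(2π·0.467·8.03) = 0.04244 m·K/W
ΣR = 5.232×10^-4 + 3.163×10^-4 + 4.229 + 0.04244 = 4.272 m·K/W
Q' = ΔT/ΣR = (391 K − 280.61 K)/4.272 = 25.8 W/m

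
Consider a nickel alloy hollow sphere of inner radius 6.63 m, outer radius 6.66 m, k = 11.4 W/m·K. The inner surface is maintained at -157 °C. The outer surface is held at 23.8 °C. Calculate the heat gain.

Q = 38100 kW

Q = 4πk·ΔT/(1/r₁ − 1/r₂) = 4π × 11.4 × 180.8 / (1/6.63 − 1/6.66) = 3.81×10^7 W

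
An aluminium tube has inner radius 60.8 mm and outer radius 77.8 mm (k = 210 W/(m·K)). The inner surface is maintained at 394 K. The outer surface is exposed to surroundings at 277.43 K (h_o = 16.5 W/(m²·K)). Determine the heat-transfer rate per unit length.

Treat each layer as a resistance in series:
  R'_aluminium = ln(0.0778/0.0608)/(2πk) = 0.2466/(2π·210) = 1.869×10^-4 m·K/W
  R'_conv,out = 1/(2πr h) = 1/(2π·0.0778·16.5) = 0.1240 m·K/W
ΣR = 1.869×10^-4 + 0.1240 = 0.1242 m·K/W
Q' = ΔT/ΣR = (394 K − 277.43 K)/0.1242 = 939 W/m

Q' = 939 W/m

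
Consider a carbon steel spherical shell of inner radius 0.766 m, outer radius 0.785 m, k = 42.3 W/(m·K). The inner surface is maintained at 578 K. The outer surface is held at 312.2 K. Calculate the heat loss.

Q = 4πk·ΔT/(1/r₁ − 1/r₂) = 4π × 42.3 × 265.8 / (1/0.766 − 1/0.785) = 4.47×10^6 W

Q = 4470 kW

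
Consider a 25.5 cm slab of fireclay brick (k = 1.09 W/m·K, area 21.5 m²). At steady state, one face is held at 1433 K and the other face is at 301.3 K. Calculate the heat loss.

Q = kA·ΔT/L = 1.09 × 21.5 × |1433 K − 301.3 K| / 0.255 = 1.04×10^5 W

Q = 1.04×10^5 W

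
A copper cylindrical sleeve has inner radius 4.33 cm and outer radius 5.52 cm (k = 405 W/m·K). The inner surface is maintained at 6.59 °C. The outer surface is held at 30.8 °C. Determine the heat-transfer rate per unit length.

Q' = 2.54×10^5 W/m

Q' = 2πk·ΔT/ln(r₂/r₁) = 2π × 405 × 24.21 / ln(0.0552/0.0433) = 2.54×10^5 W/m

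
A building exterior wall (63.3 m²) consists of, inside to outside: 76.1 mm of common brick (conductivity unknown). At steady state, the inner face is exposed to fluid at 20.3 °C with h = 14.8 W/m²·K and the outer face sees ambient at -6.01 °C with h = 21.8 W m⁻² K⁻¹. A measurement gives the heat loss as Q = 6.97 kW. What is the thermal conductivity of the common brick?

k = 0.606 W/m·K

ΣR = ΔT/Q = |20.3 − -6.01|/6970 = 0.003775 K/W
Known resistances:
  R_conv,in = 1/(hA) = 1/(14.8·63.3) = 0.001067 K/W
  R_conv,out = 1/(hA) = 1/(21.8·63.3) = 7.247×10^-4 K/W
R_common brick = ΣR − ΣR_known = 0.003775 − 0.001792 = 0.001983 K/W
L/(kA) = 0.001983 ⇒ k = 0.0761/(0.001983·63.3) = 0.606 W/m·K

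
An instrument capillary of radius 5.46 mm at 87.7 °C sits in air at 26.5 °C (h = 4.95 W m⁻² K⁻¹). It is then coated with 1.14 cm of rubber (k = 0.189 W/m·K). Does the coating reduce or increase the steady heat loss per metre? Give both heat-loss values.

Critical radius for a cylinder: r_cr = k/h = 0.0382 m = 3.82 cm.
Outer radius after coating: r₂ = 0.00546 + 0.0114 = 0.01686 m.
Since r₁ < r_cr and r₂ ≤ r_cr, the coating moves toward the maximum at r_cr — heat loss rises.
Bare: R = 1/(2πr₁h) = 5.889 m·K/W; Q = 61.2/5.889 = 10.4 W/m.
Coated: R = R_cond + R_conv = 2.856 m·K/W; Q = 61.2/2.856 = 21.4 W/m.

increases: 10.4 → 21.4 W/m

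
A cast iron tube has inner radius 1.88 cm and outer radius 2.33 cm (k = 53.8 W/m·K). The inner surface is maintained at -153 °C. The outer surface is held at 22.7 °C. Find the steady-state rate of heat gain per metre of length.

Q' = 2.77×10^5 W/m

Q' = 2πk·ΔT/ln(r₂/r₁) = 2π × 53.8 × 175.7 / ln(0.0233/0.0188) = 2.77×10^5 W/m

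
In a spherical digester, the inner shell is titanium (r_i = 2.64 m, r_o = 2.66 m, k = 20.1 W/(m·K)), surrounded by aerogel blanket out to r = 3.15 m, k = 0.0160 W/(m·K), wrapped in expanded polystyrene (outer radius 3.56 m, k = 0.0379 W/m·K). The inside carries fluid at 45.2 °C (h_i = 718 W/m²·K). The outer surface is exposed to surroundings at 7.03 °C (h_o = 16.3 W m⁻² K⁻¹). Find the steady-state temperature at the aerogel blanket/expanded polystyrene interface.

Resistance network (inner→outer):
  R_conv,in = 1/(4πr²h) = 1/(4π·2.64²·718) = 1.590×10^-5 K/W
  R_titanium = (1/2.64 − 1/2.66)/(4πk) = 0.002848/(4π·20.1) = 1.128×10^-5 K/W
  R_aerogel blanket = (1/2.66 − 1/3.15)/(4πk) = 0.05848/(4π·0.0160) = 0.2909 K/W
  R_expanded polystyrene = (1/3.15 − 1/3.56)/(4πk) = 0.03656/(4π·0.0379) = 0.07677 K/W
  R_conv,out = 1/(4πr²h) = 1/(4π·3.56²·16.3) = 3.852×10^-4 K/W
ΣR = 1.590×10^-5 + 1.128×10^-5 + 0.2909 + 0.07677 + 3.852×10^-4 = 0.3681 K/W
Q = ΔT/ΣR = (45.2 °C − 7.03 °C)/0.3681 = 103.7 W
From the inner boundary to the aerogel blanket/expanded polystyrene interface, ΣR_partial = 0.2909 K/W.
T_interface = T_in − Q·ΣR_partial = 45.2 °C − (103.7)(0.2909) = 15.0 °C

T = 15.0 °C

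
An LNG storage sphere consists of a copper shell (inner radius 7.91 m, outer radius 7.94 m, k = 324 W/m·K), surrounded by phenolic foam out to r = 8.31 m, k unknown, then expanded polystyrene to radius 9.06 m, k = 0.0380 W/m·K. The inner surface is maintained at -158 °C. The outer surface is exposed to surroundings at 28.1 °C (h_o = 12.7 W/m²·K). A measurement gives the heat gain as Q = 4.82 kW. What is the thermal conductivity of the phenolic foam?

k = 0.0253 W/m·K

ΣR = ΔT/Q = |-158 − 28.1|/4820 = 0.03861 K/W
Known resistances:
  R_copper = (1/7.91 − 1/7.94)/(4πk) = 4.777×10^-4/(4π·324) = 1.173×10^-7 K/W
  R_expanded polystyrene = (1/8.31 − 1/9.06)/(4πk) = 0.009962/(4π·0.0380) = 0.02086 K/W
  R_conv,out = 1/(4πr²h) = 1/(4π·9.06²·12.7) = 7.634×10^-5 K/W
R_phenolic foam = ΣR − ΣR_known = 0.03861 − 0.02094 = 0.01767 K/W
(1/r₁−1/r₂)/(4πk) = 0.01767 ⇒ k = 0.005608/(4π·0.01767) = 0.0253 W/m·K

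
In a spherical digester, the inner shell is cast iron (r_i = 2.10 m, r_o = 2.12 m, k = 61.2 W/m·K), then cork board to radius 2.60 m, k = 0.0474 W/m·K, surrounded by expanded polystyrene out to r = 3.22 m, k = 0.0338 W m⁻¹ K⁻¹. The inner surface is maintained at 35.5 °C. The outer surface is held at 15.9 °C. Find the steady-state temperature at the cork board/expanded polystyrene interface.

Treat each layer as a resistance in series:
  R_cast iron = (1/2.10 − 1/2.12)/(4πk) = 0.004492/(4π·61.2) = 5.841×10^-6 K/W
  R_cork board = (1/2.12 − 1/2.60)/(4πk) = 0.08708/(4π·0.0474) = 0.1462 K/W
  R_expanded polystyrene = (1/2.60 − 1/3.22)/(4πk) = 0.07406/(4π·0.0338) = 0.1744 K/W
ΣR = 5.841×10^-6 + 0.1462 + 0.1744 = 0.3206 K/W
Q = ΔT/ΣR = (35.5 °C − 15.9 °C)/0.3206 = 61.14 W
From the inner boundary to the cork board/expanded polystyrene interface, ΣR_partial = 0.1462 K/W.
T_interface = T_in − Q·ΣR_partial = 35.5 °C − (61.14)(0.1462) = 26.6 °C

T = 26.6 °C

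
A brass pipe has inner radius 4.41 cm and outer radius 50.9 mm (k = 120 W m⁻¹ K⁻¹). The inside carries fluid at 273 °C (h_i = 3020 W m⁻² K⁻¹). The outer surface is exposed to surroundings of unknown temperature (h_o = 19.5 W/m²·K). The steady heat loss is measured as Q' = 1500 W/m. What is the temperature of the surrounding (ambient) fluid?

Sum the resistances:
  R'_conv,in = 1/(2πr h) = 1/(2π·0.0441·3020) = 0.001195 m·K/W
  R'_brass = ln(0.0509/0.0441)/(2πk) = 0.1434/(2π·120) = 1.902×10^-4 m·K/W
  R'_conv,out = 1/(2πr h) = 1/(2π·0.0509·19.5) = 0.1603 m·K/W
ΣR = 0.1617 m·K/W
ΔT = Q'·ΣR = 1500 × 0.1617 = 242.6 K
Heat flows outward, so T_out = T_in − ΔT = 273 − 242.6 = 30.4 °C

T_out = 30.4 °C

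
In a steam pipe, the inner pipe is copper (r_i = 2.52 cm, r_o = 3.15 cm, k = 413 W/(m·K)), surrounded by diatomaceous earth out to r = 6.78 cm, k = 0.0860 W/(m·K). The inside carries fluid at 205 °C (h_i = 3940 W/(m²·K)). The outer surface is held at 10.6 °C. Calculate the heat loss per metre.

Series thermal resistances, inner to outer:
  R'_conv,in = 1/(2πr h) = 1/(2π·0.0252·3940) = 0.001603 m·K/W
  R'_copper = ln(0.0315/0.0252)/(2πk) = 0.2231/(2π·413) = 8.599×10^-5 m·K/W
  R'_diatomaceous earth = ln(0.0678/0.0315)/(2πk) = 0.7666/(2π·0.0860) = 1.419 m·K/W
ΣR = 0.001603 + 8.599×10^-5 + 1.419 = 1.421 m·K/W
Q' = ΔT/ΣR = (205 °C − 10.6 °C)/1.421 = 137 W/m

Q' = 137 W/m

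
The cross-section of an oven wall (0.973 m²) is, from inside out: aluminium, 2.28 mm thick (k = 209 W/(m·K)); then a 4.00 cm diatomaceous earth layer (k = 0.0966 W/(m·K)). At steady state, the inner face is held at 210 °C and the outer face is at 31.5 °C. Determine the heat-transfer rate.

Series thermal resistances, inner to outer:
  R_aluminium = L/(kA) = 0.00228/(209·0.973) = 1.121×10^-5 K/W
  R_diatomaceous earth = L/(kA) = 0.0400/(0.0966·0.973) = 0.4256 K/W
ΣR = 1.121×10^-5 + 0.4256 = 0.4256 K/W
Q = ΔT/ΣR = (210 °C − 31.5 °C)/0.4256 = 419 W

Q = 419 W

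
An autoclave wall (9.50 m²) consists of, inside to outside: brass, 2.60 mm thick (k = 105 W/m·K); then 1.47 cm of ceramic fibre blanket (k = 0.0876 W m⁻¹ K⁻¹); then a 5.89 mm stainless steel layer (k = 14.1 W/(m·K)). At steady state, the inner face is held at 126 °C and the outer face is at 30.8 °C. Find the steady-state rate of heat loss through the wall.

Series thermal resistances, inner to outer:
  R_brass = L/(kA) = 0.00260/(105·9.50) = 2.607×10^-6 K/W
  R_ceramic fibre blanket = L/(kA) = 0.0147/(0.0876·9.50) = 0.01766 K/W
  R_stainless steel = L/(kA) = 0.00589/(14.1·9.50) = 4.397×10^-5 K/W
ΣR = 2.607×10^-6 + 0.01766 + 4.397×10^-5 = 0.01771 K/W
Q = ΔT/ΣR = (126 °C − 30.8 °C)/0.01771 = 5380 W

Q = 5.38 kW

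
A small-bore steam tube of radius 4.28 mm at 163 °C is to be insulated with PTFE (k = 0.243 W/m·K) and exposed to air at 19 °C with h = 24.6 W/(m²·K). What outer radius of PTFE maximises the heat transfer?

r_cr = 0.988 cm

For a cylinder, r_cr = k_ins/h = 0.243/24.6 = 0.00988 m = 0.988 cm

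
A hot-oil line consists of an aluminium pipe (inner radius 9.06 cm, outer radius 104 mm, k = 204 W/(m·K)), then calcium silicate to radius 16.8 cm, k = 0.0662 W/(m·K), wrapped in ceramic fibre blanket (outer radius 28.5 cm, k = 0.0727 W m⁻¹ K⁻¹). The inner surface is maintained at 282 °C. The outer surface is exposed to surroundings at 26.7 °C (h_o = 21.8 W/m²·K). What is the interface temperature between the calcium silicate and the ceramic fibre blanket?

Treat each layer as a resistance in series:
  R'_aluminium = ln(0.104/0.0906)/(2πk) = 0.1379/(2π·204) = 1.076×10^-4 m·K/W
  R'_calcium silicate = ln(0.168/0.104)/(2πk) = 0.4796/(2π·0.0662) = 1.153 m·K/W
  R'_ceramic fibre blanket = ln(0.285/0.168)/(2πk) = 0.5285/(2π·0.0727) = 1.157 m·K/W
  R'_conv,out = 1/(2πr h) = 1/(2π·0.285·21.8) = 0.02562 m·K/W
ΣR = 1.076×10^-4 + 1.153 + 1.157 + 0.02562 = 2.336 m·K/W
Q' = ΔT/ΣR = (282 °C − 26.7 °C)/2.336 = 109.3 W/m
From the inner boundary to the calcium silicate/ceramic fibre blanket interface, ΣR_partial = 1.153 m·K/W.
T_interface = T_in − Q'·ΣR_partial = 282 °C − (109.3)(1.153) = 156 °C

T = 156 °C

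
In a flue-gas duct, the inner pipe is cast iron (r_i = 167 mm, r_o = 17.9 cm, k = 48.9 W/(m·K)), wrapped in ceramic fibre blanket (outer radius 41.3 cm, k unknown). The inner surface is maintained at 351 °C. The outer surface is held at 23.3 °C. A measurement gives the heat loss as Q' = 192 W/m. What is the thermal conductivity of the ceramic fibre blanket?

ΣR = ΔT/Q' = |351 − 23.3|/192 = 1.707 m·K/W
Known resistances:
  R'_cast iron = ln(0.179/0.167)/(2πk) = 0.06939/(2π·48.9) = 2.259×10^-4 m·K/W
R_ceramic fibre blanket = ΣR − ΣR_known = 1.707 − 2.259×10^-4 = 1.707 m·K/W
ln(r₂/r₁)/(2πk) = 1.707 ⇒ k = 0.8361/(2π·1.707) = 0.0780 W/m·K

k = 0.0780 W/m·K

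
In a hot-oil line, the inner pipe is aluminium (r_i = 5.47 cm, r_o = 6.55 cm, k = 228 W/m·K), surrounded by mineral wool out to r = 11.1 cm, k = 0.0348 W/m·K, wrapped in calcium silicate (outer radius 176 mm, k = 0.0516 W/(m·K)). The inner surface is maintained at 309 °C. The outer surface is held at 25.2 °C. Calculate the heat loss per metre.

Q' = 74.0 W/m

Resistance network (inner→outer):
  R'_aluminium = ln(0.0655/0.0547)/(2πk) = 0.1802/(2π·228) = 1.258×10^-4 m·K/W
  R'_mineral wool = ln(0.111/0.0655)/(2πk) = 0.5275/(2π·0.0348) = 2.412 m·K/W
  R'_calcium silicate = ln(0.176/0.111)/(2πk) = 0.4610/(2π·0.0516) = 1.422 m·K/W
ΣR = 1.258×10^-4 + 2.412 + 1.422 = 3.834 m·K/W
Q' = ΔT/ΣR = (309 °C − 25.2 °C)/3.834 = 74.0 W/m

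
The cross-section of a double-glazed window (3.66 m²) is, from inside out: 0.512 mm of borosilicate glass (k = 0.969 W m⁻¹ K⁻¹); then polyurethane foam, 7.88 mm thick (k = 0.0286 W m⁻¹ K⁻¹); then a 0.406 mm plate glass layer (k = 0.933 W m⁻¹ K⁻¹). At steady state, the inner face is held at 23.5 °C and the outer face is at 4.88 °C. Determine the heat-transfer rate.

Q = 246 W

Treat each layer as a resistance in series:
  R_borosilicate glass = L/(kA) = 5.12×10^-4/(0.969·3.66) = 1.444×10^-4 K/W
  R_polyurethane foam = L/(kA) = 0.00788/(0.0286·3.66) = 0.07528 K/W
  R_plate glass = L/(kA) = 4.06×10^-4/(0.933·3.66) = 1.189×10^-4 K/W
ΣR = 1.444×10^-4 + 0.07528 + 1.189×10^-4 = 0.07554 K/W
Q = ΔT/ΣR = (23.5 °C − 4.88 °C)/0.07554 = 246 W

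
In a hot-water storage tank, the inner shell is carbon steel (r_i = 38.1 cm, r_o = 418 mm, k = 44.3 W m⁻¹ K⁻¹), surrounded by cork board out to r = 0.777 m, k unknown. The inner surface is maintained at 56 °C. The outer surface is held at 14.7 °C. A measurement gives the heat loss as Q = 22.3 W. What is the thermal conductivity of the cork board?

k = 0.0475 W/m·K

ΣR = ΔT/Q = |56 − 14.7|/22.3 = 1.852 K/W
Known resistances:
  R_carbon steel = (1/0.381 − 1/0.418)/(4πk) = 0.2323/(4π·44.3) = 4.173×10^-4 K/W
R_cork board = ΣR − ΣR_known = 1.852 − 4.173×10^-4 = 1.852 K/W
(1/r₁−1/r₂)/(4πk) = 1.852 ⇒ k = 1.105/(4π·1.852) = 0.0475 W/m·K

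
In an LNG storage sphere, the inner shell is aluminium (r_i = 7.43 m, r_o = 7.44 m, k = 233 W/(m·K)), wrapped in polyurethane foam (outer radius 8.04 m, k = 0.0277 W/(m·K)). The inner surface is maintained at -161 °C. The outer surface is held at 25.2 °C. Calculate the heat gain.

Q = 6460 W

Resistance network (inner→outer):
  R_aluminium = (1/7.43 − 1/7.44)/(4πk) = 1.809×10^-4/(4π·233) = 6.178×10^-8 K/W
  R_polyurethane foam = (1/7.44 − 1/8.04)/(4πk) = 0.01003/(4π·0.0277) = 0.02882 K/W
ΣR = 6.178×10^-8 + 0.02882 = 0.02882 K/W
Q = ΔT/ΣR = (-161 °C − 25.2 °C)/0.02882 = -6460 W
(Negative Q ⇒ heat flows inward; heat gain = 6460 W.)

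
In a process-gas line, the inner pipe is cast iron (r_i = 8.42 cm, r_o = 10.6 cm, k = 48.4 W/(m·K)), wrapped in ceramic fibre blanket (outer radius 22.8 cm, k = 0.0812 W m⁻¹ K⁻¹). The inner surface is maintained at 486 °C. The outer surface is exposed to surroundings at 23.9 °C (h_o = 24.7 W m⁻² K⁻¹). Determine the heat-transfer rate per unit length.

Treat each layer as a resistance in series:
  R'_cast iron = ln(0.106/0.0842)/(2πk) = 0.2302/(2π·48.4) = 7.571×10^-4 m·K/W
  R'_ceramic fibre blanket = ln(0.228/0.106)/(2πk) = 0.7659/(2π·0.0812) = 1.501 m·K/W
  R'_conv,out = 1/(2πr h) = 1/(2π·0.228·24.7) = 0.02826 m·K/W
ΣR = 7.571×10^-4 + 1.501 + 0.02826 = 1.530 m·K/W
Q' = ΔT/ΣR = (486 °C − 23.9 °C)/1.530 = 302 W/m

Q' = 302 W/m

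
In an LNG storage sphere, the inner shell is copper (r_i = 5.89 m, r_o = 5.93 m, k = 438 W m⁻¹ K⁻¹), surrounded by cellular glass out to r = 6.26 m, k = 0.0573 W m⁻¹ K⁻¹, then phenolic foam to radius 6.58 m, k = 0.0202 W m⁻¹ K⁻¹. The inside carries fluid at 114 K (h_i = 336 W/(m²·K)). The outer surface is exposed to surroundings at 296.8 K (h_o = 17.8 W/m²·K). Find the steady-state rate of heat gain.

Q = 4.25 kW

Resistance network (inner→outer):
  R_conv,in = 1/(4πr²h) = 1/(4π·5.89²·336) = 6.827×10^-6 K/W
  R_copper = (1/5.89 − 1/5.93)/(4πk) = 0.001145/(4π·438) = 2.081×10^-7 K/W
  R_cellular glass = (1/5.93 − 1/6.26)/(4πk) = 0.008890/(4π·0.0573) = 0.01235 K/W
  R_phenolic foam = (1/6.26 − 1/6.58)/(4πk) = 0.007769/(4π·0.0202) = 0.03060 K/W
  R_conv,out = 1/(4πr²h) = 1/(4π·6.58²·17.8) = 1.033×10^-4 K/W
ΣR = 6.827×10^-6 + 2.081×10^-7 + 0.01235 + 0.03060 + 1.033×10^-4 = 0.04306 K/W
Q = ΔT/ΣR = (114 K − 296.8 K)/0.04306 = -4250 W
(Negative Q ⇒ heat flows inward; heat gain = 4250 W.)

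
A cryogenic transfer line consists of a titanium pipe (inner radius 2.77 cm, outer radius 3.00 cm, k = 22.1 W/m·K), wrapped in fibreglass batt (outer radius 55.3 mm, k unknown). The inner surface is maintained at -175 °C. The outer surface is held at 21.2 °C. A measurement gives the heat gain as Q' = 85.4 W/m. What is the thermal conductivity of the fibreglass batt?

k = 0.0424 W/m·K

ΣR = ΔT/Q' = |-175 − 21.2|/85.4 = 2.297 m·K/W
Known resistances:
  R'_titanium = ln(0.0300/0.0277)/(2πk) = 0.07976/(2π·22.1) = 5.744×10^-4 m·K/W
R_fibreglass batt = ΣR − ΣR_known = 2.297 − 5.744×10^-4 = 2.296 m·K/W
ln(r₂/r₁)/(2πk) = 2.296 ⇒ k = 0.6116/(2π·2.296) = 0.0424 W/m·K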